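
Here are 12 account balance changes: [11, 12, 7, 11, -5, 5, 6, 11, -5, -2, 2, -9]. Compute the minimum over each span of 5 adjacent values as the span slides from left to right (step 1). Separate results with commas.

-5, -5, -5, -5, -5, -5, -5, -9

(11, 12, 7, 11, -5) → min -5
(12, 7, 11, -5, 5) → min -5
(7, 11, -5, 5, 6) → min -5
(11, -5, 5, 6, 11) → min -5
(-5, 5, 6, 11, -5) → min -5
(5, 6, 11, -5, -2) → min -5
(6, 11, -5, -2, 2) → min -5
(11, -5, -2, 2, -9) → min -9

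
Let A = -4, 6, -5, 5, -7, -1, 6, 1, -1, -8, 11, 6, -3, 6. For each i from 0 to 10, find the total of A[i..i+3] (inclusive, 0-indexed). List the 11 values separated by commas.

-4 6 -5 5 → sum 2
6 -5 5 -7 → sum -1
-5 5 -7 -1 → sum -8
5 -7 -1 6 → sum 3
-7 -1 6 1 → sum -1
-1 6 1 -1 → sum 5
6 1 -1 -8 → sum -2
1 -1 -8 11 → sum 3
-1 -8 11 6 → sum 8
-8 11 6 -3 → sum 6
11 6 -3 6 → sum 20

2, -1, -8, 3, -1, 5, -2, 3, 8, 6, 20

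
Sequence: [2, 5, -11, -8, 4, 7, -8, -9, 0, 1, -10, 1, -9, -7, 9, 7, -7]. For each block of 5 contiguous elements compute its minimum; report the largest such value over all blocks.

-9

Each size-5 window and its min:
(2, 5, -11, -8, 4) → min -11
(5, -11, -8, 4, 7) → min -11
(-11, -8, 4, 7, -8) → min -11
(-8, 4, 7, -8, -9) → min -9
(4, 7, -8, -9, 0) → min -9
(7, -8, -9, 0, 1) → min -9
(-8, -9, 0, 1, -10) → min -10
(-9, 0, 1, -10, 1) → min -10
(0, 1, -10, 1, -9) → min -10
(1, -10, 1, -9, -7) → min -10
(-10, 1, -9, -7, 9) → min -10
(1, -9, -7, 9, 7) → min -9
(-9, -7, 9, 7, -7) → min -9
Largest of these is -9.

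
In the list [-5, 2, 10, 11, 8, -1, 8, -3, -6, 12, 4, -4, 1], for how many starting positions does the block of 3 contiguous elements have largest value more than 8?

(-5, 2, 10) → max 10  > 8 ✓
(2, 10, 11) → max 11  > 8 ✓
(10, 11, 8) → max 11  > 8 ✓
(11, 8, -1) → max 11  > 8 ✓
(8, -1, 8) → max 8
(-1, 8, -3) → max 8
(8, -3, -6) → max 8
(-3, -6, 12) → max 12  > 8 ✓
(-6, 12, 4) → max 12  > 8 ✓
(12, 4, -4) → max 12  > 8 ✓
(4, -4, 1) → max 4
7 windows satisfy the condition.

7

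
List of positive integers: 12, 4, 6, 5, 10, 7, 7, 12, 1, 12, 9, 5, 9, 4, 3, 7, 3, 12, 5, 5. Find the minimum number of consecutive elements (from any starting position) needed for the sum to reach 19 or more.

add 12: running sum 12 < 19
add 4: running sum 16 < 19
add 6: shortest ending here [12, 4, 6] sum 22, len 3
add 5: shortest ending here [12, 4, 6, 5] sum 27, len 4
add 10: shortest ending here [6, 5, 10] sum 21, len 3
add 7: shortest ending here [5, 10, 7] sum 22, len 3
add 7: shortest ending here [10, 7, 7] sum 24, len 3
add 12: shortest ending here [7, 12] sum 19, len 2
add 1: shortest ending here [7, 12, 1] sum 20, len 3
add 12: shortest ending here [12, 1, 12] sum 25, len 3
add 9: shortest ending here [12, 9] sum 21, len 2
add 5: shortest ending here [12, 9, 5] sum 26, len 3
add 9: shortest ending here [9, 5, 9] sum 23, len 3
add 4: shortest ending here [9, 5, 9, 4] sum 27, len 4
add 3: shortest ending here [5, 9, 4, 3] sum 21, len 4
add 7: shortest ending here [9, 4, 3, 7] sum 23, len 4
add 3: shortest ending here [9, 4, 3, 7, 3] sum 26, len 5
add 12: shortest ending here [7, 3, 12] sum 22, len 3
add 5: shortest ending here [3, 12, 5] sum 20, len 3
add 5: shortest ending here [12, 5, 5] sum 22, len 3
Shortest qualifying length: 2.

2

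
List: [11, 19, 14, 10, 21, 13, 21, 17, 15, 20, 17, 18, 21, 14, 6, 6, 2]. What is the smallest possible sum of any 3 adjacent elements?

(11, 19, 14) → sum 44
(19, 14, 10) → sum 43
(14, 10, 21) → sum 45
(10, 21, 13) → sum 44
(21, 13, 21) → sum 55
(13, 21, 17) → sum 51
(21, 17, 15) → sum 53
(17, 15, 20) → sum 52
(15, 20, 17) → sum 52
(20, 17, 18) → sum 55
(17, 18, 21) → sum 56
(18, 21, 14) → sum 53
(21, 14, 6) → sum 41
(14, 6, 6) → sum 26
(6, 6, 2) → sum 14
Smallest of these is 14.

14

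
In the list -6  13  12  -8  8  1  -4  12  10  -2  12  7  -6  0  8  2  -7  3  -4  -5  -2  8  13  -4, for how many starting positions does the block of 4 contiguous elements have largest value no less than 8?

[-6, 13, 12, -8] → max 13  ≥ 8 ✓
[13, 12, -8, 8] → max 13  ≥ 8 ✓
[12, -8, 8, 1] → max 12  ≥ 8 ✓
[-8, 8, 1, -4] → max 8  ≥ 8 ✓
[8, 1, -4, 12] → max 12  ≥ 8 ✓
[1, -4, 12, 10] → max 12  ≥ 8 ✓
[-4, 12, 10, -2] → max 12  ≥ 8 ✓
[12, 10, -2, 12] → max 12  ≥ 8 ✓
[10, -2, 12, 7] → max 12  ≥ 8 ✓
[-2, 12, 7, -6] → max 12  ≥ 8 ✓
[12, 7, -6, 0] → max 12  ≥ 8 ✓
[7, -6, 0, 8] → max 8  ≥ 8 ✓
[-6, 0, 8, 2] → max 8  ≥ 8 ✓
[0, 8, 2, -7] → max 8  ≥ 8 ✓
[8, 2, -7, 3] → max 8  ≥ 8 ✓
[2, -7, 3, -4] → max 3
[-7, 3, -4, -5] → max 3
[3, -4, -5, -2] → max 3
[-4, -5, -2, 8] → max 8  ≥ 8 ✓
[-5, -2, 8, 13] → max 13  ≥ 8 ✓
[-2, 8, 13, -4] → max 13  ≥ 8 ✓
18 windows satisfy the condition.

18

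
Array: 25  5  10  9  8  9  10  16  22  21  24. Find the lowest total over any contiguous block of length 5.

Each size-5 window and its sum:
25 5 10 9 8 → sum 57
5 10 9 8 9 → sum 41
10 9 8 9 10 → sum 46
9 8 9 10 16 → sum 52
8 9 10 16 22 → sum 65
9 10 16 22 21 → sum 78
10 16 22 21 24 → sum 93
Lowest of these is 41.

41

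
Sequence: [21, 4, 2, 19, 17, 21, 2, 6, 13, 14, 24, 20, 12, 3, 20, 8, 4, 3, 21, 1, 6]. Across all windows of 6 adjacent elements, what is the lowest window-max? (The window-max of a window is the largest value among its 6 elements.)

Window maxs for each of the 16 positions:
(21, 4, 2, 19, 17, 21) → max 21
(4, 2, 19, 17, 21, 2) → max 21
(2, 19, 17, 21, 2, 6) → max 21
(19, 17, 21, 2, 6, 13) → max 21
(17, 21, 2, 6, 13, 14) → max 21
(21, 2, 6, 13, 14, 24) → max 24
(2, 6, 13, 14, 24, 20) → max 24
(6, 13, 14, 24, 20, 12) → max 24
(13, 14, 24, 20, 12, 3) → max 24
(14, 24, 20, 12, 3, 20) → max 24
(24, 20, 12, 3, 20, 8) → max 24
(20, 12, 3, 20, 8, 4) → max 20
(12, 3, 20, 8, 4, 3) → max 20
(3, 20, 8, 4, 3, 21) → max 21
(20, 8, 4, 3, 21, 1) → max 21
(8, 4, 3, 21, 1, 6) → max 21
Lowest of these is 20.

20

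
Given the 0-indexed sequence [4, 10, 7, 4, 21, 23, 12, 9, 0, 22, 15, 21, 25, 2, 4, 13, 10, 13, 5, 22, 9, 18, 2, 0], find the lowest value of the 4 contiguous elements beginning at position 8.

Elements at indices 8..11: 0, 22, 15, 21
min(0, 22, 15, 21) = 0

0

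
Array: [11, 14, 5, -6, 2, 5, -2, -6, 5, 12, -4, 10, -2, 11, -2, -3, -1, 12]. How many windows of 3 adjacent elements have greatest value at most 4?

1

11 14 5 → max 14
14 5 -6 → max 14
5 -6 2 → max 5
-6 2 5 → max 5
2 5 -2 → max 5
5 -2 -6 → max 5
-2 -6 5 → max 5
-6 5 12 → max 12
5 12 -4 → max 12
12 -4 10 → max 12
-4 10 -2 → max 10
10 -2 11 → max 11
-2 11 -2 → max 11
11 -2 -3 → max 11
-2 -3 -1 → max -1  ≤ 4 ✓
-3 -1 12 → max 12
1 window satisfy the condition.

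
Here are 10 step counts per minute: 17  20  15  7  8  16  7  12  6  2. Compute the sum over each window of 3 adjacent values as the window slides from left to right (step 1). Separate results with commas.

[17, 20, 15] → sum 52
[20, 15, 7] → sum 42
[15, 7, 8] → sum 30
[7, 8, 16] → sum 31
[8, 16, 7] → sum 31
[16, 7, 12] → sum 35
[7, 12, 6] → sum 25
[12, 6, 2] → sum 20

52, 42, 30, 31, 31, 35, 25, 20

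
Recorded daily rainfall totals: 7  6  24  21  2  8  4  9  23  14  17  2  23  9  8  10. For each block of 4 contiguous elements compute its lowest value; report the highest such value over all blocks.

Each size-4 window and its min:
(7, 6, 24, 21) → min 6
(6, 24, 21, 2) → min 2
(24, 21, 2, 8) → min 2
(21, 2, 8, 4) → min 2
(2, 8, 4, 9) → min 2
(8, 4, 9, 23) → min 4
(4, 9, 23, 14) → min 4
(9, 23, 14, 17) → min 9
(23, 14, 17, 2) → min 2
(14, 17, 2, 23) → min 2
(17, 2, 23, 9) → min 2
(2, 23, 9, 8) → min 2
(23, 9, 8, 10) → min 8
Highest of these is 9.

9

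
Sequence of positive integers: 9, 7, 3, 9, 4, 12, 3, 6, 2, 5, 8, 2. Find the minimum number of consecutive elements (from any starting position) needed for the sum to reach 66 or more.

11

Extend right; whenever the sum reaches 66, record the length and shrink from the left:
add 9: running sum 9 < 66
add 7: running sum 16 < 66
add 3: running sum 19 < 66
add 9: running sum 28 < 66
add 4: running sum 32 < 66
add 12: running sum 44 < 66
add 3: running sum 47 < 66
add 6: running sum 53 < 66
add 2: running sum 55 < 66
add 5: running sum 60 < 66
add 8: shortest ending here [9, 7, 3, 9, 4, 12, 3, 6, 2, 5, 8] sum 68, len 11
add 2: shortest ending here [9, 7, 3, 9, 4, 12, 3, 6, 2, 5, 8, 2] sum 70, len 12
Shortest qualifying length: 11.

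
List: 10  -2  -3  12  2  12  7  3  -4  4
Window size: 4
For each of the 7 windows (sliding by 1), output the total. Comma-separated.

Sliding a size-4 window across the 10 values:
(10, -2, -3, 12) → sum 17
(-2, -3, 12, 2) → sum 9
(-3, 12, 2, 12) → sum 23
(12, 2, 12, 7) → sum 33
(2, 12, 7, 3) → sum 24
(12, 7, 3, -4) → sum 18
(7, 3, -4, 4) → sum 10

17, 9, 23, 33, 24, 18, 10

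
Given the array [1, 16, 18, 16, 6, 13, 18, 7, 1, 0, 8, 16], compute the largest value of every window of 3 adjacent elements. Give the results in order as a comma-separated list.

Sliding a size-3 window across the 12 values:
(1, 16, 18) → max 18
(16, 18, 16) → max 18
(18, 16, 6) → max 18
(16, 6, 13) → max 16
(6, 13, 18) → max 18
(13, 18, 7) → max 18
(18, 7, 1) → max 18
(7, 1, 0) → max 7
(1, 0, 8) → max 8
(0, 8, 16) → max 16

18, 18, 18, 16, 18, 18, 18, 7, 8, 16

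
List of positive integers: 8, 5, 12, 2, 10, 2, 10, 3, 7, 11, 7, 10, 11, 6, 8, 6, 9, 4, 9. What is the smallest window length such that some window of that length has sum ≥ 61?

add 8: running sum 8 < 61
add 5: running sum 13 < 61
add 12: running sum 25 < 61
add 2: running sum 27 < 61
add 10: running sum 37 < 61
add 2: running sum 39 < 61
add 10: running sum 49 < 61
add 3: running sum 52 < 61
add 7: running sum 59 < 61
end 9: [5, 12, 2, 10, 2, 10, 3, 7, 11] sum 62, len 9
end 10: [12, 2, 10, 2, 10, 3, 7, 11, 7] sum 64, len 9
end 11: [2, 10, 2, 10, 3, 7, 11, 7, 10] sum 62, len 9
end 12: [2, 10, 3, 7, 11, 7, 10, 11] sum 61, len 8
end 13: [10, 3, 7, 11, 7, 10, 11, 6] sum 65, len 8
end 14: [3, 7, 11, 7, 10, 11, 6, 8] sum 63, len 8
end 15: [7, 11, 7, 10, 11, 6, 8, 6] sum 66, len 8
end 16: [11, 7, 10, 11, 6, 8, 6, 9] sum 68, len 8
end 17: [7, 10, 11, 6, 8, 6, 9, 4] sum 61, len 8
end 18: [10, 11, 6, 8, 6, 9, 4, 9] sum 63, len 8
Shortest qualifying length: 8.

8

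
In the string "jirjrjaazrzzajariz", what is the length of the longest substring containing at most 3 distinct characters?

add j: window [j] (1 distinct), len 1
add i: window [j, i] (2 distinct), len 2
add r: window [j, i, r] (3 distinct), len 3
add j: window [j, i, r, j] (3 distinct), len 4
add r: window [j, i, r, j, r] (3 distinct), len 5
add j: window [j, i, r, j, r, j] (3 distinct), len 6
add a: window [r, j, r, j, a] (3 distinct), len 5
add a: window [r, j, r, j, a, a] (3 distinct), len 6
add z: window [j, a, a, z] (3 distinct), len 4
add r: window [a, a, z, r] (3 distinct), len 4
add z: window [a, a, z, r, z] (3 distinct), len 5
add z: window [a, a, z, r, z, z] (3 distinct), len 6
add a: window [a, a, z, r, z, z, a] (3 distinct), len 7
add j: window [z, z, a, j] (3 distinct), len 4
add a: window [z, z, a, j, a] (3 distinct), len 5
add r: window [a, j, a, r] (3 distinct), len 4
add i: window [a, r, i] (3 distinct), len 3
add z: window [r, i, z] (3 distinct), len 3
Longest length with ≤3 distinct: 7.

7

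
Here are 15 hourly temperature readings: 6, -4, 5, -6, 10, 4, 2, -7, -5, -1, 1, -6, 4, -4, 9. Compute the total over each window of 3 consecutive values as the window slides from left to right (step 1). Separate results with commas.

7, -5, 9, 8, 16, -1, -10, -13, -5, -6, -1, -6, 9

Sliding a size-3 window across the 15 values:
(6, -4, 5) → sum 7
(-4, 5, -6) → sum -5
(5, -6, 10) → sum 9
(-6, 10, 4) → sum 8
(10, 4, 2) → sum 16
(4, 2, -7) → sum -1
(2, -7, -5) → sum -10
(-7, -5, -1) → sum -13
(-5, -1, 1) → sum -5
(-1, 1, -6) → sum -6
(1, -6, 4) → sum -1
(-6, 4, -4) → sum -6
(4, -4, 9) → sum 9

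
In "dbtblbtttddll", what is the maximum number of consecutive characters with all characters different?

[d] len 1
[d, b] len 2
[d, b, t] len 3
[t, b] len 2
[t, b, l] len 3
[l, b] len 2
[l, b, t] len 3
[t] len 1
[t] len 1
[t, d] len 2
[d] len 1
[d, l] len 2
[l] len 1
Longest all-distinct length: 3.

3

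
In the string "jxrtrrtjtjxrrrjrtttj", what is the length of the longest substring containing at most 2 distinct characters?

[j] 1 distinct, len 1
[j, x] 2 distinct, len 2
[x, r] 2 distinct, len 2
[r, t] 2 distinct, len 2
[r, t, r] 2 distinct, len 3
[r, t, r, r] 2 distinct, len 4
[r, t, r, r, t] 2 distinct, len 5
[t, j] 2 distinct, len 2
[t, j, t] 2 distinct, len 3
[t, j, t, j] 2 distinct, len 4
[j, x] 2 distinct, len 2
[x, r] 2 distinct, len 2
[x, r, r] 2 distinct, len 3
[x, r, r, r] 2 distinct, len 4
[r, r, r, j] 2 distinct, len 4
[r, r, r, j, r] 2 distinct, len 5
[r, t] 2 distinct, len 2
[r, t, t] 2 distinct, len 3
[r, t, t, t] 2 distinct, len 4
[t, t, t, j] 2 distinct, len 4
Longest length with ≤2 distinct: 5.

5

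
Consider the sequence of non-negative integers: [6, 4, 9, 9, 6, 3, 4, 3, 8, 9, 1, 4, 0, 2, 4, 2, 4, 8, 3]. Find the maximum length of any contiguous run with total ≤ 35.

Extend to the right; shrink from the left whenever the sum exceeds 35:
→ 6: sum 6, len 1
→ 4: sum 10, len 2
→ 9: sum 19, len 3
→ 9: sum 28, len 4
→ 6: sum 34, len 5
→ 3 (dropped 6): sum 31, len 5
→ 4: sum 35, len 6
→ 3 (dropped 4): sum 34, len 6
→ 8 (dropped 9): sum 33, len 6
→ 9 (dropped 9): sum 33, len 6
→ 1: sum 34, len 7
→ 4 (dropped 6): sum 32, len 7
→ 0: sum 32, len 8
→ 2: sum 34, len 9
→ 4 (dropped 3): sum 35, len 9
→ 2 (dropped 4): sum 33, len 9
→ 4 (dropped 3): sum 34, len 9
→ 8 (dropped 8): sum 34, len 9
→ 3 (dropped 9): sum 28, len 9
Longest length seen: 9.

9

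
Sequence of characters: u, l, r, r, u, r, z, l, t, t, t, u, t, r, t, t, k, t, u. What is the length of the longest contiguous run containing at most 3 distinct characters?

Extend right; when distinct count exceeds 3, shrink from the left:
add u: window [u] (1 distinct), len 1
add l: window [u, l] (2 distinct), len 2
add r: window [u, l, r] (3 distinct), len 3
add r: window [u, l, r, r] (3 distinct), len 4
add u: window [u, l, r, r, u] (3 distinct), len 5
add r: window [u, l, r, r, u, r] (3 distinct), len 6
add z: window [r, r, u, r, z] (3 distinct), len 5
add l: window [r, z, l] (3 distinct), len 3
add t: window [z, l, t] (3 distinct), len 3
add t: window [z, l, t, t] (3 distinct), len 4
add t: window [z, l, t, t, t] (3 distinct), len 5
add u: window [l, t, t, t, u] (3 distinct), len 5
add t: window [l, t, t, t, u, t] (3 distinct), len 6
add r: window [t, t, t, u, t, r] (3 distinct), len 6
add t: window [t, t, t, u, t, r, t] (3 distinct), len 7
add t: window [t, t, t, u, t, r, t, t] (3 distinct), len 8
add k: window [t, r, t, t, k] (3 distinct), len 5
add t: window [t, r, t, t, k, t] (3 distinct), len 6
add u: window [t, t, k, t, u] (3 distinct), len 5
Longest length with ≤3 distinct: 8.

8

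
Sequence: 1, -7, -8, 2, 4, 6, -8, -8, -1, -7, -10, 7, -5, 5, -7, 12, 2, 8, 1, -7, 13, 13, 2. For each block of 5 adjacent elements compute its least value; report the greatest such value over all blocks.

-7

(1, -7, -8, 2, 4) → min -8
(-7, -8, 2, 4, 6) → min -8
(-8, 2, 4, 6, -8) → min -8
(2, 4, 6, -8, -8) → min -8
(4, 6, -8, -8, -1) → min -8
(6, -8, -8, -1, -7) → min -8
(-8, -8, -1, -7, -10) → min -10
(-8, -1, -7, -10, 7) → min -10
(-1, -7, -10, 7, -5) → min -10
(-7, -10, 7, -5, 5) → min -10
(-10, 7, -5, 5, -7) → min -10
(7, -5, 5, -7, 12) → min -7
(-5, 5, -7, 12, 2) → min -7
(5, -7, 12, 2, 8) → min -7
(-7, 12, 2, 8, 1) → min -7
(12, 2, 8, 1, -7) → min -7
(2, 8, 1, -7, 13) → min -7
(8, 1, -7, 13, 13) → min -7
(1, -7, 13, 13, 2) → min -7
Greatest of these is -7.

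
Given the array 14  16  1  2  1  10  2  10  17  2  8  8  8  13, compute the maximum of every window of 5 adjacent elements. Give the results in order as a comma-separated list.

16, 16, 10, 10, 17, 17, 17, 17, 17, 13

Sliding a size-5 window across the 14 values:
[14, 16, 1, 2, 1] → max 16
[16, 1, 2, 1, 10] → max 16
[1, 2, 1, 10, 2] → max 10
[2, 1, 10, 2, 10] → max 10
[1, 10, 2, 10, 17] → max 17
[10, 2, 10, 17, 2] → max 17
[2, 10, 17, 2, 8] → max 17
[10, 17, 2, 8, 8] → max 17
[17, 2, 8, 8, 8] → max 17
[2, 8, 8, 8, 13] → max 13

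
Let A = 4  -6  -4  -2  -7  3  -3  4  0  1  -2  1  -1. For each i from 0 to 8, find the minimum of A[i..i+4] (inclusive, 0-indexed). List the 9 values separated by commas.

-7, -7, -7, -7, -7, -3, -3, -2, -2

(4, -6, -4, -2, -7) → min -7
(-6, -4, -2, -7, 3) → min -7
(-4, -2, -7, 3, -3) → min -7
(-2, -7, 3, -3, 4) → min -7
(-7, 3, -3, 4, 0) → min -7
(3, -3, 4, 0, 1) → min -3
(-3, 4, 0, 1, -2) → min -3
(4, 0, 1, -2, 1) → min -2
(0, 1, -2, 1, -1) → min -2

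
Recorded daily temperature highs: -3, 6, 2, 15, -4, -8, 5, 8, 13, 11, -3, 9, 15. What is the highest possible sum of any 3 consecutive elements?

32

(-3, 6, 2) → sum 5
(6, 2, 15) → sum 23
(2, 15, -4) → sum 13
(15, -4, -8) → sum 3
(-4, -8, 5) → sum -7
(-8, 5, 8) → sum 5
(5, 8, 13) → sum 26
(8, 13, 11) → sum 32
(13, 11, -3) → sum 21
(11, -3, 9) → sum 17
(-3, 9, 15) → sum 21
Highest of these is 32.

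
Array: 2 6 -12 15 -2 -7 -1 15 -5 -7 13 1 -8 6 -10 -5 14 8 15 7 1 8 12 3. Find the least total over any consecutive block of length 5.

(2, 6, -12, 15, -2) → sum 9
(6, -12, 15, -2, -7) → sum 0
(-12, 15, -2, -7, -1) → sum -7
(15, -2, -7, -1, 15) → sum 20
(-2, -7, -1, 15, -5) → sum 0
(-7, -1, 15, -5, -7) → sum -5
(-1, 15, -5, -7, 13) → sum 15
(15, -5, -7, 13, 1) → sum 17
(-5, -7, 13, 1, -8) → sum -6
(-7, 13, 1, -8, 6) → sum 5
(13, 1, -8, 6, -10) → sum 2
(1, -8, 6, -10, -5) → sum -16
(-8, 6, -10, -5, 14) → sum -3
(6, -10, -5, 14, 8) → sum 13
(-10, -5, 14, 8, 15) → sum 22
(-5, 14, 8, 15, 7) → sum 39
(14, 8, 15, 7, 1) → sum 45
(8, 15, 7, 1, 8) → sum 39
(15, 7, 1, 8, 12) → sum 43
(7, 1, 8, 12, 3) → sum 31
Least of these is -16.

-16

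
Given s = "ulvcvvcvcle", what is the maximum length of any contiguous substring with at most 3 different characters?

add u: window [u] (1 distinct), len 1
add l: window [u, l] (2 distinct), len 2
add v: window [u, l, v] (3 distinct), len 3
add c: window [l, v, c] (3 distinct), len 3
add v: window [l, v, c, v] (3 distinct), len 4
add v: window [l, v, c, v, v] (3 distinct), len 5
add c: window [l, v, c, v, v, c] (3 distinct), len 6
add v: window [l, v, c, v, v, c, v] (3 distinct), len 7
add c: window [l, v, c, v, v, c, v, c] (3 distinct), len 8
add l: window [l, v, c, v, v, c, v, c, l] (3 distinct), len 9
add e: window [c, l, e] (3 distinct), len 3
Longest length with ≤3 distinct: 9.

9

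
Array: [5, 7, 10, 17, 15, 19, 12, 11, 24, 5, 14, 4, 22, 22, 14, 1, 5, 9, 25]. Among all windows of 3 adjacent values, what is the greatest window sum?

58

Window sums for each of the 17 positions:
(5, 7, 10) → sum 22
(7, 10, 17) → sum 34
(10, 17, 15) → sum 42
(17, 15, 19) → sum 51
(15, 19, 12) → sum 46
(19, 12, 11) → sum 42
(12, 11, 24) → sum 47
(11, 24, 5) → sum 40
(24, 5, 14) → sum 43
(5, 14, 4) → sum 23
(14, 4, 22) → sum 40
(4, 22, 22) → sum 48
(22, 22, 14) → sum 58
(22, 14, 1) → sum 37
(14, 1, 5) → sum 20
(1, 5, 9) → sum 15
(5, 9, 25) → sum 39
Greatest of these is 58.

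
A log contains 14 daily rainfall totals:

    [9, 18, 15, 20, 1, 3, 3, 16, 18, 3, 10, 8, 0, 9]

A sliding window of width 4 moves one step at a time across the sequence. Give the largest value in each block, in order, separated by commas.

[9, 18, 15, 20] → max 20
[18, 15, 20, 1] → max 20
[15, 20, 1, 3] → max 20
[20, 1, 3, 3] → max 20
[1, 3, 3, 16] → max 16
[3, 3, 16, 18] → max 18
[3, 16, 18, 3] → max 18
[16, 18, 3, 10] → max 18
[18, 3, 10, 8] → max 18
[3, 10, 8, 0] → max 10
[10, 8, 0, 9] → max 10

20, 20, 20, 20, 16, 18, 18, 18, 18, 10, 10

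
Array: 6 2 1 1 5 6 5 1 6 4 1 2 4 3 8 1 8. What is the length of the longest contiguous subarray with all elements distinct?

5

add 6: [6] len 1
add 2: [6, 2] len 2
add 1: [6, 2, 1] len 3
add 1 (repeat 1, move left end past it): [1] len 1
add 5: [1, 5] len 2
add 6: [1, 5, 6] len 3
add 5 (repeat 5, move left end past it): [6, 5] len 2
add 1: [6, 5, 1] len 3
add 6 (repeat 6, move left end past it): [5, 1, 6] len 3
add 4: [5, 1, 6, 4] len 4
add 1 (repeat 1, move left end past it): [6, 4, 1] len 3
add 2: [6, 4, 1, 2] len 4
add 4 (repeat 4, move left end past it): [1, 2, 4] len 3
add 3: [1, 2, 4, 3] len 4
add 8: [1, 2, 4, 3, 8] len 5
add 1 (repeat 1, move left end past it): [2, 4, 3, 8, 1] len 5
add 8 (repeat 8, move left end past it): [1, 8] len 2
Longest all-distinct length: 5.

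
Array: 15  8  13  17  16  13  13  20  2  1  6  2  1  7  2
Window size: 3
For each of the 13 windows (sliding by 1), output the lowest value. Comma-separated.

Sliding a size-3 window across the 15 values:
[15, 8, 13] → min 8
[8, 13, 17] → min 8
[13, 17, 16] → min 13
[17, 16, 13] → min 13
[16, 13, 13] → min 13
[13, 13, 20] → min 13
[13, 20, 2] → min 2
[20, 2, 1] → min 1
[2, 1, 6] → min 1
[1, 6, 2] → min 1
[6, 2, 1] → min 1
[2, 1, 7] → min 1
[1, 7, 2] → min 1

8, 8, 13, 13, 13, 13, 2, 1, 1, 1, 1, 1, 1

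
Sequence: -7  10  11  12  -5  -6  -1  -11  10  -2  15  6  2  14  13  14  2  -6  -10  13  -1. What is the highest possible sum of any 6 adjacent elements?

64

[-7, 10, 11, 12, -5, -6] → sum 15
[10, 11, 12, -5, -6, -1] → sum 21
[11, 12, -5, -6, -1, -11] → sum 0
[12, -5, -6, -1, -11, 10] → sum -1
[-5, -6, -1, -11, 10, -2] → sum -15
[-6, -1, -11, 10, -2, 15] → sum 5
[-1, -11, 10, -2, 15, 6] → sum 17
[-11, 10, -2, 15, 6, 2] → sum 20
[10, -2, 15, 6, 2, 14] → sum 45
[-2, 15, 6, 2, 14, 13] → sum 48
[15, 6, 2, 14, 13, 14] → sum 64
[6, 2, 14, 13, 14, 2] → sum 51
[2, 14, 13, 14, 2, -6] → sum 39
[14, 13, 14, 2, -6, -10] → sum 27
[13, 14, 2, -6, -10, 13] → sum 26
[14, 2, -6, -10, 13, -1] → sum 12
Highest of these is 64.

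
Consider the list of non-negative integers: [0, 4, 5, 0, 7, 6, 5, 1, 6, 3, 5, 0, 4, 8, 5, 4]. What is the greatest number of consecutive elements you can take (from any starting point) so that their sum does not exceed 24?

Extend to the right; shrink from the left whenever the sum exceeds 24:
→ 0: sum 0, len 1
→ 4: sum 4, len 2
→ 5: sum 9, len 3
→ 0: sum 9, len 4
→ 7: sum 16, len 5
→ 6: sum 22, len 6
→ 5 (dropped 0, 4): sum 23, len 5
→ 1: sum 24, len 6
→ 6 (dropped 5, 0, 7): sum 18, len 4
→ 3: sum 21, len 5
→ 5 (dropped 6): sum 20, len 5
→ 0: sum 20, len 6
→ 4: sum 24, len 7
→ 8 (dropped 5, 1, 6): sum 20, len 5
→ 5 (dropped 3): sum 22, len 5
→ 4 (dropped 5): sum 21, len 5
Longest length seen: 7.

7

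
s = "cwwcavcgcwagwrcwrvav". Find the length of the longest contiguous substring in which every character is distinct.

[c] len 1
[c, w] len 2
[w] len 1
[w, c] len 2
[w, c, a] len 3
[w, c, a, v] len 4
[a, v, c] len 3
[a, v, c, g] len 4
[g, c] len 2
[g, c, w] len 3
[g, c, w, a] len 4
[c, w, a, g] len 4
[a, g, w] len 3
[a, g, w, r] len 4
[a, g, w, r, c] len 5
[r, c, w] len 3
[c, w, r] len 3
[c, w, r, v] len 4
[c, w, r, v, a] len 5
[a, v] len 2
Longest all-distinct length: 5.

5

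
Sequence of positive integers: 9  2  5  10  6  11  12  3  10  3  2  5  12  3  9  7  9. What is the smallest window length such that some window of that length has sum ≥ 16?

2

add 9: running sum 9 < 16
add 2: running sum 11 < 16
add 5: shortest ending here [9, 2, 5] sum 16, len 3
add 10: shortest ending here [2, 5, 10] sum 17, len 3
add 6: shortest ending here [10, 6] sum 16, len 2
add 11: shortest ending here [6, 11] sum 17, len 2
add 12: shortest ending here [11, 12] sum 23, len 2
add 3: shortest ending here [11, 12, 3] sum 26, len 3
add 10: shortest ending here [12, 3, 10] sum 25, len 3
add 3: shortest ending here [3, 10, 3] sum 16, len 3
add 2: shortest ending here [3, 10, 3, 2] sum 18, len 4
add 5: shortest ending here [10, 3, 2, 5] sum 20, len 4
add 12: shortest ending here [5, 12] sum 17, len 2
add 3: shortest ending here [5, 12, 3] sum 20, len 3
add 9: shortest ending here [12, 3, 9] sum 24, len 3
add 7: shortest ending here [9, 7] sum 16, len 2
add 9: shortest ending here [7, 9] sum 16, len 2
Shortest qualifying length: 2.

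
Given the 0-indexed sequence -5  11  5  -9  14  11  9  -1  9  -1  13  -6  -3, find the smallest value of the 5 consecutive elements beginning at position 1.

-9

Elements at indices 1..5: 11, 5, -9, 14, 11
min(11, 5, -9, 14, 11) = -9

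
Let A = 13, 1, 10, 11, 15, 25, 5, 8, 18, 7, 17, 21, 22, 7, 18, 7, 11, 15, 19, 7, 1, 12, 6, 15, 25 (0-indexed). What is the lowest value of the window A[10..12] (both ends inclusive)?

17

Elements at indices 10..12: 17, 21, 22
min(17, 21, 22) = 17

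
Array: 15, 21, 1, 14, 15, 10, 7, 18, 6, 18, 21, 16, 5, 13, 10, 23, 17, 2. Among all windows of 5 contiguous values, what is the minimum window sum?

(15, 21, 1, 14, 15) → sum 66
(21, 1, 14, 15, 10) → sum 61
(1, 14, 15, 10, 7) → sum 47
(14, 15, 10, 7, 18) → sum 64
(15, 10, 7, 18, 6) → sum 56
(10, 7, 18, 6, 18) → sum 59
(7, 18, 6, 18, 21) → sum 70
(18, 6, 18, 21, 16) → sum 79
(6, 18, 21, 16, 5) → sum 66
(18, 21, 16, 5, 13) → sum 73
(21, 16, 5, 13, 10) → sum 65
(16, 5, 13, 10, 23) → sum 67
(5, 13, 10, 23, 17) → sum 68
(13, 10, 23, 17, 2) → sum 65
Minimum of these is 47.

47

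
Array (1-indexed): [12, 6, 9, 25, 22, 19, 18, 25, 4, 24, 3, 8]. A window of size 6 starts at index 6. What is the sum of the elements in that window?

93

Elements at indices 6..11: 19, 18, 25, 4, 24, 3
sum(19, 18, 25, 4, 24, 3) = 93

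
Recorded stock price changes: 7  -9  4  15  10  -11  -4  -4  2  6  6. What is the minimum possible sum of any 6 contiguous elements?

Window sums for each of the 6 positions:
(7, -9, 4, 15, 10, -11) → sum 16
(-9, 4, 15, 10, -11, -4) → sum 5
(4, 15, 10, -11, -4, -4) → sum 10
(15, 10, -11, -4, -4, 2) → sum 8
(10, -11, -4, -4, 2, 6) → sum -1
(-11, -4, -4, 2, 6, 6) → sum -5
Minimum of these is -5.

-5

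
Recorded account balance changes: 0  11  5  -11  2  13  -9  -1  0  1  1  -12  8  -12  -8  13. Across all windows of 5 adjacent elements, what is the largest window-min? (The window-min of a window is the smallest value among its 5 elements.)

Each size-5 window and its min:
(0, 11, 5, -11, 2) → min -11
(11, 5, -11, 2, 13) → min -11
(5, -11, 2, 13, -9) → min -11
(-11, 2, 13, -9, -1) → min -11
(2, 13, -9, -1, 0) → min -9
(13, -9, -1, 0, 1) → min -9
(-9, -1, 0, 1, 1) → min -9
(-1, 0, 1, 1, -12) → min -12
(0, 1, 1, -12, 8) → min -12
(1, 1, -12, 8, -12) → min -12
(1, -12, 8, -12, -8) → min -12
(-12, 8, -12, -8, 13) → min -12
Largest of these is -9.

-9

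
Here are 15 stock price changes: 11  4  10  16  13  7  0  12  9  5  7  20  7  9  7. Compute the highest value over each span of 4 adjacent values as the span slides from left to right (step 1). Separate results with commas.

16, 16, 16, 16, 13, 12, 12, 12, 20, 20, 20, 20

11 4 10 16 → max 16
4 10 16 13 → max 16
10 16 13 7 → max 16
16 13 7 0 → max 16
13 7 0 12 → max 13
7 0 12 9 → max 12
0 12 9 5 → max 12
12 9 5 7 → max 12
9 5 7 20 → max 20
5 7 20 7 → max 20
7 20 7 9 → max 20
20 7 9 7 → max 20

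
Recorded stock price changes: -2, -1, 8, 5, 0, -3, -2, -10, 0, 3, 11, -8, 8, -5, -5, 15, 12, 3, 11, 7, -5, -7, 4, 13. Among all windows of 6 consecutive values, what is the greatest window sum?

43

(-2, -1, 8, 5, 0, -3) → sum 7
(-1, 8, 5, 0, -3, -2) → sum 7
(8, 5, 0, -3, -2, -10) → sum -2
(5, 0, -3, -2, -10, 0) → sum -10
(0, -3, -2, -10, 0, 3) → sum -12
(-3, -2, -10, 0, 3, 11) → sum -1
(-2, -10, 0, 3, 11, -8) → sum -6
(-10, 0, 3, 11, -8, 8) → sum 4
(0, 3, 11, -8, 8, -5) → sum 9
(3, 11, -8, 8, -5, -5) → sum 4
(11, -8, 8, -5, -5, 15) → sum 16
(-8, 8, -5, -5, 15, 12) → sum 17
(8, -5, -5, 15, 12, 3) → sum 28
(-5, -5, 15, 12, 3, 11) → sum 31
(-5, 15, 12, 3, 11, 7) → sum 43
(15, 12, 3, 11, 7, -5) → sum 43
(12, 3, 11, 7, -5, -7) → sum 21
(3, 11, 7, -5, -7, 4) → sum 13
(11, 7, -5, -7, 4, 13) → sum 23
Greatest of these is 43.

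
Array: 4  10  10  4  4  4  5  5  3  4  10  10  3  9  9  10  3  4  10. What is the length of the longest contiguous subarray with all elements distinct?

4

[4] len 1
[4, 10] len 2
[10] len 1
[10, 4] len 2
[4] len 1
[4] len 1
[4, 5] len 2
[5] len 1
[5, 3] len 2
[5, 3, 4] len 3
[5, 3, 4, 10] len 4
[10] len 1
[10, 3] len 2
[10, 3, 9] len 3
[9] len 1
[9, 10] len 2
[9, 10, 3] len 3
[9, 10, 3, 4] len 4
[3, 4, 10] len 3
Longest all-distinct length: 4.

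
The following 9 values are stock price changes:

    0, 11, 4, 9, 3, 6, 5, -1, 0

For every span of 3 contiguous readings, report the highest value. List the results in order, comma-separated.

[0, 11, 4] → max 11
[11, 4, 9] → max 11
[4, 9, 3] → max 9
[9, 3, 6] → max 9
[3, 6, 5] → max 6
[6, 5, -1] → max 6
[5, -1, 0] → max 5

11, 11, 9, 9, 6, 6, 5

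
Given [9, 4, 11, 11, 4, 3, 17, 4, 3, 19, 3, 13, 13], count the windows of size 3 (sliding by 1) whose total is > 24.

6

9 4 11 → sum 24
4 11 11 → sum 26  > 24 ✓
11 11 4 → sum 26  > 24 ✓
11 4 3 → sum 18
4 3 17 → sum 24
3 17 4 → sum 24
17 4 3 → sum 24
4 3 19 → sum 26  > 24 ✓
3 19 3 → sum 25  > 24 ✓
19 3 13 → sum 35  > 24 ✓
3 13 13 → sum 29  > 24 ✓
6 windows satisfy the condition.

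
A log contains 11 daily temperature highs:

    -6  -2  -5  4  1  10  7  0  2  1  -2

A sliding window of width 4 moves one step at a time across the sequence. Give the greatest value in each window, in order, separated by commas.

Sliding a size-4 window across the 11 values:
[-6, -2, -5, 4] → max 4
[-2, -5, 4, 1] → max 4
[-5, 4, 1, 10] → max 10
[4, 1, 10, 7] → max 10
[1, 10, 7, 0] → max 10
[10, 7, 0, 2] → max 10
[7, 0, 2, 1] → max 7
[0, 2, 1, -2] → max 2

4, 4, 10, 10, 10, 10, 7, 2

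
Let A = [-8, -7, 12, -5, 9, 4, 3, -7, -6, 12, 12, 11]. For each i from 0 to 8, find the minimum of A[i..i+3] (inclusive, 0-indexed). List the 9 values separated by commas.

-8, -7, -5, -5, -7, -7, -7, -7, -6

[-8, -7, 12, -5] → min -8
[-7, 12, -5, 9] → min -7
[12, -5, 9, 4] → min -5
[-5, 9, 4, 3] → min -5
[9, 4, 3, -7] → min -7
[4, 3, -7, -6] → min -7
[3, -7, -6, 12] → min -7
[-7, -6, 12, 12] → min -7
[-6, 12, 12, 11] → min -6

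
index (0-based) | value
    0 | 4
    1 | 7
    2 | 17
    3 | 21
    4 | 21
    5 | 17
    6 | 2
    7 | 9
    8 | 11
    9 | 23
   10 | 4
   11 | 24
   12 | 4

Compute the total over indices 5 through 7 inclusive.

28

Elements at indices 5..7: 17, 2, 9
sum(17, 2, 9) = 28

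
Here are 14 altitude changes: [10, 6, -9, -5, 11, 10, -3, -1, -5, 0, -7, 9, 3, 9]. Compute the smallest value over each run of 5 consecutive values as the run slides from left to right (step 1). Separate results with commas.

Sliding a size-5 window across the 14 values:
(10, 6, -9, -5, 11) → min -9
(6, -9, -5, 11, 10) → min -9
(-9, -5, 11, 10, -3) → min -9
(-5, 11, 10, -3, -1) → min -5
(11, 10, -3, -1, -5) → min -5
(10, -3, -1, -5, 0) → min -5
(-3, -1, -5, 0, -7) → min -7
(-1, -5, 0, -7, 9) → min -7
(-5, 0, -7, 9, 3) → min -7
(0, -7, 9, 3, 9) → min -7

-9, -9, -9, -5, -5, -5, -7, -7, -7, -7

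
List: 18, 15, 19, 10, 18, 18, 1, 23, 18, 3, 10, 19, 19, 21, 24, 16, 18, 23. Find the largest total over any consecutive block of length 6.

121

18 15 19 10 18 18 → sum 98
15 19 10 18 18 1 → sum 81
19 10 18 18 1 23 → sum 89
10 18 18 1 23 18 → sum 88
18 18 1 23 18 3 → sum 81
18 1 23 18 3 10 → sum 73
1 23 18 3 10 19 → sum 74
23 18 3 10 19 19 → sum 92
18 3 10 19 19 21 → sum 90
3 10 19 19 21 24 → sum 96
10 19 19 21 24 16 → sum 109
19 19 21 24 16 18 → sum 117
19 21 24 16 18 23 → sum 121
Largest of these is 121.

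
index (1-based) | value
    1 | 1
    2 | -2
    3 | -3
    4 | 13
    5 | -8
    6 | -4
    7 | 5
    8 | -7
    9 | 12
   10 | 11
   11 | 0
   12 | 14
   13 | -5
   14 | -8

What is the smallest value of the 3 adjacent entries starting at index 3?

Elements at indices 3..5: -3, 13, -8
min(-3, 13, -8) = -8

-8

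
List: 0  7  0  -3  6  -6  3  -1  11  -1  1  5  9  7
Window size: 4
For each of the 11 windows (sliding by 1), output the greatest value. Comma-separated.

7, 7, 6, 6, 6, 11, 11, 11, 11, 9, 9

Sliding a size-4 window across the 14 values:
0 7 0 -3 → max 7
7 0 -3 6 → max 7
0 -3 6 -6 → max 6
-3 6 -6 3 → max 6
6 -6 3 -1 → max 6
-6 3 -1 11 → max 11
3 -1 11 -1 → max 11
-1 11 -1 1 → max 11
11 -1 1 5 → max 11
-1 1 5 9 → max 9
1 5 9 7 → max 9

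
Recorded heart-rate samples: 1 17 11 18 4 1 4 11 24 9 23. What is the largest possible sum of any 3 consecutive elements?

(1, 17, 11) → sum 29
(17, 11, 18) → sum 46
(11, 18, 4) → sum 33
(18, 4, 1) → sum 23
(4, 1, 4) → sum 9
(1, 4, 11) → sum 16
(4, 11, 24) → sum 39
(11, 24, 9) → sum 44
(24, 9, 23) → sum 56
Largest of these is 56.

56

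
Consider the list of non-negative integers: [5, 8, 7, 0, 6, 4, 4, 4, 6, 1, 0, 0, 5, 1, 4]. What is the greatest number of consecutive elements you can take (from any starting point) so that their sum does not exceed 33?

11

Extend to the right; shrink from the left whenever the sum exceeds 33:
→ 5: sum 5, len 1
→ 8: sum 13, len 2
→ 7: sum 20, len 3
→ 0: sum 20, len 4
→ 6: sum 26, len 5
→ 4: sum 30, len 6
→ 4 (dropped 5): sum 29, len 6
→ 4: sum 33, len 7
→ 6 (dropped 8): sum 31, len 7
→ 1: sum 32, len 8
→ 0: sum 32, len 9
→ 0: sum 32, len 10
→ 5 (dropped 7): sum 30, len 10
→ 1: sum 31, len 11
→ 4 (dropped 0, 6): sum 29, len 10
Longest length seen: 11.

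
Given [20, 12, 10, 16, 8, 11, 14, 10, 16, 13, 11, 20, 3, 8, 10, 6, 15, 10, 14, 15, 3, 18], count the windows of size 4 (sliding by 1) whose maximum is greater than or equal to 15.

17

[20, 12, 10, 16] → max 20  ≥ 15 ✓
[12, 10, 16, 8] → max 16  ≥ 15 ✓
[10, 16, 8, 11] → max 16  ≥ 15 ✓
[16, 8, 11, 14] → max 16  ≥ 15 ✓
[8, 11, 14, 10] → max 14
[11, 14, 10, 16] → max 16  ≥ 15 ✓
[14, 10, 16, 13] → max 16  ≥ 15 ✓
[10, 16, 13, 11] → max 16  ≥ 15 ✓
[16, 13, 11, 20] → max 20  ≥ 15 ✓
[13, 11, 20, 3] → max 20  ≥ 15 ✓
[11, 20, 3, 8] → max 20  ≥ 15 ✓
[20, 3, 8, 10] → max 20  ≥ 15 ✓
[3, 8, 10, 6] → max 10
[8, 10, 6, 15] → max 15  ≥ 15 ✓
[10, 6, 15, 10] → max 15  ≥ 15 ✓
[6, 15, 10, 14] → max 15  ≥ 15 ✓
[15, 10, 14, 15] → max 15  ≥ 15 ✓
[10, 14, 15, 3] → max 15  ≥ 15 ✓
[14, 15, 3, 18] → max 18  ≥ 15 ✓
17 windows satisfy the condition.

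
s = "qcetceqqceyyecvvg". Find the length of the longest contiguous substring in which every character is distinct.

4

[q] len 1
[q, c] len 2
[q, c, e] len 3
[q, c, e, t] len 4
[e, t, c] len 3
[t, c, e] len 3
[t, c, e, q] len 4
[q] len 1
[q, c] len 2
[q, c, e] len 3
[q, c, e, y] len 4
[y] len 1
[y, e] len 2
[y, e, c] len 3
[y, e, c, v] len 4
[v] len 1
[v, g] len 2
Longest all-distinct length: 4.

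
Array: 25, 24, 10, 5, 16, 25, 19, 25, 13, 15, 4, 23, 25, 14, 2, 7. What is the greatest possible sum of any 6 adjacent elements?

25 24 10 5 16 25 → sum 105
24 10 5 16 25 19 → sum 99
10 5 16 25 19 25 → sum 100
5 16 25 19 25 13 → sum 103
16 25 19 25 13 15 → sum 113
25 19 25 13 15 4 → sum 101
19 25 13 15 4 23 → sum 99
25 13 15 4 23 25 → sum 105
13 15 4 23 25 14 → sum 94
15 4 23 25 14 2 → sum 83
4 23 25 14 2 7 → sum 75
Greatest of these is 113.

113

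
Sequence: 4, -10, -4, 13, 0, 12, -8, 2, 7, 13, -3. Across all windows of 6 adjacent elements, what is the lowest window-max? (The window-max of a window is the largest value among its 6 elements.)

13

(4, -10, -4, 13, 0, 12) → max 13
(-10, -4, 13, 0, 12, -8) → max 13
(-4, 13, 0, 12, -8, 2) → max 13
(13, 0, 12, -8, 2, 7) → max 13
(0, 12, -8, 2, 7, 13) → max 13
(12, -8, 2, 7, 13, -3) → max 13
Lowest of these is 13.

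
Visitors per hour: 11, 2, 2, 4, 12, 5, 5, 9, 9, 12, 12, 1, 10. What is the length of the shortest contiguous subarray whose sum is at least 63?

add 11: running sum 11 < 63
add 2: running sum 13 < 63
add 2: running sum 15 < 63
add 4: running sum 19 < 63
add 12: running sum 31 < 63
add 5: running sum 36 < 63
add 5: running sum 41 < 63
add 9: running sum 50 < 63
add 9: running sum 59 < 63
end 9: [11, 2, 2, 4, 12, 5, 5, 9, 9, 12] sum 71, len 10
end 10: [12, 5, 5, 9, 9, 12, 12] sum 64, len 7
end 11: [12, 5, 5, 9, 9, 12, 12, 1] sum 65, len 8
end 12: [5, 5, 9, 9, 12, 12, 1, 10] sum 63, len 8
Shortest qualifying length: 7.

7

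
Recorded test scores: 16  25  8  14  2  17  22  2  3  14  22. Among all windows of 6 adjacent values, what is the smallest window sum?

(16, 25, 8, 14, 2, 17) → sum 82
(25, 8, 14, 2, 17, 22) → sum 88
(8, 14, 2, 17, 22, 2) → sum 65
(14, 2, 17, 22, 2, 3) → sum 60
(2, 17, 22, 2, 3, 14) → sum 60
(17, 22, 2, 3, 14, 22) → sum 80
Smallest of these is 60.

60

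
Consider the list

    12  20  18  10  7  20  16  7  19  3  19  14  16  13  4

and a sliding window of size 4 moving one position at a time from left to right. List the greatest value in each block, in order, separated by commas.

[12, 20, 18, 10] → max 20
[20, 18, 10, 7] → max 20
[18, 10, 7, 20] → max 20
[10, 7, 20, 16] → max 20
[7, 20, 16, 7] → max 20
[20, 16, 7, 19] → max 20
[16, 7, 19, 3] → max 19
[7, 19, 3, 19] → max 19
[19, 3, 19, 14] → max 19
[3, 19, 14, 16] → max 19
[19, 14, 16, 13] → max 19
[14, 16, 13, 4] → max 16

20, 20, 20, 20, 20, 20, 19, 19, 19, 19, 19, 16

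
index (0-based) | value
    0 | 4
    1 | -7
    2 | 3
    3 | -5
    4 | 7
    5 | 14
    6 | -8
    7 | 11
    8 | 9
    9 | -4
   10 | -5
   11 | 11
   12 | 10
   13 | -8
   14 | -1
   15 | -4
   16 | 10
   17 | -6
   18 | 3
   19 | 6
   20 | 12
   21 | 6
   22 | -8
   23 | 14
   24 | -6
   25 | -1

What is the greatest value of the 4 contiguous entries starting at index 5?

Elements at indices 5..8: 14, -8, 11, 9
max(14, -8, 11, 9) = 14

14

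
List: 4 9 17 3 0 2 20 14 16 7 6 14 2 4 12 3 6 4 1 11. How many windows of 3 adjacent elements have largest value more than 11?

4 9 17 → max 17  > 11 ✓
9 17 3 → max 17  > 11 ✓
17 3 0 → max 17  > 11 ✓
3 0 2 → max 3
0 2 20 → max 20  > 11 ✓
2 20 14 → max 20  > 11 ✓
20 14 16 → max 20  > 11 ✓
14 16 7 → max 16  > 11 ✓
16 7 6 → max 16  > 11 ✓
7 6 14 → max 14  > 11 ✓
6 14 2 → max 14  > 11 ✓
14 2 4 → max 14  > 11 ✓
2 4 12 → max 12  > 11 ✓
4 12 3 → max 12  > 11 ✓
12 3 6 → max 12  > 11 ✓
3 6 4 → max 6
6 4 1 → max 6
4 1 11 → max 11
14 windows satisfy the condition.

14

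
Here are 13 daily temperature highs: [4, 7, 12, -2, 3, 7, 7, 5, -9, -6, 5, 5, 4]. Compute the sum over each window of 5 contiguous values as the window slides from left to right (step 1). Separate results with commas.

24, 27, 27, 20, 13, 4, 2, 0, -1

4 7 12 -2 3 → sum 24
7 12 -2 3 7 → sum 27
12 -2 3 7 7 → sum 27
-2 3 7 7 5 → sum 20
3 7 7 5 -9 → sum 13
7 7 5 -9 -6 → sum 4
7 5 -9 -6 5 → sum 2
5 -9 -6 5 5 → sum 0
-9 -6 5 5 4 → sum -1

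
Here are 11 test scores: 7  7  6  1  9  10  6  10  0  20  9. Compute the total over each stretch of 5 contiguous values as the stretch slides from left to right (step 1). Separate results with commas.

30, 33, 32, 36, 35, 46, 45

Sliding a size-5 window across the 11 values:
7 7 6 1 9 → sum 30
7 6 1 9 10 → sum 33
6 1 9 10 6 → sum 32
1 9 10 6 10 → sum 36
9 10 6 10 0 → sum 35
10 6 10 0 20 → sum 46
6 10 0 20 9 → sum 45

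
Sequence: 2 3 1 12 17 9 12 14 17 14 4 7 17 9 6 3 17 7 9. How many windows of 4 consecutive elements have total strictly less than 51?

[2, 3, 1, 12] → sum 18  < 51 ✓
[3, 1, 12, 17] → sum 33  < 51 ✓
[1, 12, 17, 9] → sum 39  < 51 ✓
[12, 17, 9, 12] → sum 50  < 51 ✓
[17, 9, 12, 14] → sum 52
[9, 12, 14, 17] → sum 52
[12, 14, 17, 14] → sum 57
[14, 17, 14, 4] → sum 49  < 51 ✓
[17, 14, 4, 7] → sum 42  < 51 ✓
[14, 4, 7, 17] → sum 42  < 51 ✓
[4, 7, 17, 9] → sum 37  < 51 ✓
[7, 17, 9, 6] → sum 39  < 51 ✓
[17, 9, 6, 3] → sum 35  < 51 ✓
[9, 6, 3, 17] → sum 35  < 51 ✓
[6, 3, 17, 7] → sum 33  < 51 ✓
[3, 17, 7, 9] → sum 36  < 51 ✓
13 windows satisfy the condition.

13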